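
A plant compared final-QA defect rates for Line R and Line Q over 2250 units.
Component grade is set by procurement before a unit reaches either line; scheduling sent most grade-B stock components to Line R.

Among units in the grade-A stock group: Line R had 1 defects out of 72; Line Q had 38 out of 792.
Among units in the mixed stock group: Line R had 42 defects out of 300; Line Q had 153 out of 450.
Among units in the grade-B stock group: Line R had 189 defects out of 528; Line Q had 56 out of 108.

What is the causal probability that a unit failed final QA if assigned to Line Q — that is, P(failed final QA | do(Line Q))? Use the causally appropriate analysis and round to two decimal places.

Here component grade is a common cause — it drives both which line a case falls under and the outcome. The crude comparison mixes populations; the stratum-specific rates are the causally relevant ones.
Standardising Line Q to the population component grade mix: 0.384·38/792 + 0.333·153/450 + 0.283·56/108 = 0.278.

0.28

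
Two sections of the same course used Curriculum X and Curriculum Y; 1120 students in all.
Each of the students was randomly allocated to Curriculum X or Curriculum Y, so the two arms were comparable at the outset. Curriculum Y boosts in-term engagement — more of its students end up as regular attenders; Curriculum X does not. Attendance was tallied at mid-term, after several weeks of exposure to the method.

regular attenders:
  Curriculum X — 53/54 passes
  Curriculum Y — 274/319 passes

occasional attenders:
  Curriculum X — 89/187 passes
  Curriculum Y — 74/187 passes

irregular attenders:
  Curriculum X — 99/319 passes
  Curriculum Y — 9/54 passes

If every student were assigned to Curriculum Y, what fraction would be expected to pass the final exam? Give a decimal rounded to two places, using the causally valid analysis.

0.64

The stratified and pooled comparisons disagree (Curriculum X wins within each mid-term attendance; Curriculum Y wins overall), so the answer turns on the causal role of mid-term attendance.
Mid-term attendance is recorded after the teaching method and is itself shifted by it — it sits on the causal path from teaching method to outcome. Conditioning on a mediator would strip out part of the effect we want; the pooled comparison gives the total causal effect.
So P(outcome | do(Curriculum Y)) is just the pooled rate for Curriculum Y: 357/560 = 0.637.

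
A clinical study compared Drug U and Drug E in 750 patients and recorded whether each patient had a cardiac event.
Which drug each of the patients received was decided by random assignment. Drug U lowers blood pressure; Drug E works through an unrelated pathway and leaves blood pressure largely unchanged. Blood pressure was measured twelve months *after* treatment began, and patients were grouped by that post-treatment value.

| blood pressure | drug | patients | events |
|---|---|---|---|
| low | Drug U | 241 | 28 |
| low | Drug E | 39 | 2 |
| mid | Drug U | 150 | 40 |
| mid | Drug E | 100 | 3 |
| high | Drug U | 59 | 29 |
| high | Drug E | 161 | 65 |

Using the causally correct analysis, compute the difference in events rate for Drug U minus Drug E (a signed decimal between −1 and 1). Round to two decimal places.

Blood pressure is recorded after the drug and is itself shifted by it — it sits on the causal path from drug to outcome. Conditioning on a mediator would strip out part of the effect we want; the pooled comparison gives the total causal effect.
The causal difference is the pooled difference: 0.216 − 0.233 = -0.018.

-0.02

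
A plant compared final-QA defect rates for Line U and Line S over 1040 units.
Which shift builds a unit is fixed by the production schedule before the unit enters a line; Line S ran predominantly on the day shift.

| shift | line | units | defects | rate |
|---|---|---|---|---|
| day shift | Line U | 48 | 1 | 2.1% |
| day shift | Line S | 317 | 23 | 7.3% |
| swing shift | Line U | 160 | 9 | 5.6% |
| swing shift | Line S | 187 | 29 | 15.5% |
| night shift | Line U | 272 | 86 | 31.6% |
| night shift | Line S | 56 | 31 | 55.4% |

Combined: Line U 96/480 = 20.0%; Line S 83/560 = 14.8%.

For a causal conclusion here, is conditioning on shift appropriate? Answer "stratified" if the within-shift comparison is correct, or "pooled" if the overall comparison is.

The shift-specific comparison favours Line U throughout, but the pooled figures favour Line S. The question is whether to condition on shift.
Shift satisfies the back-door criterion: it is not a descendant of the line, and it blocks the spurious path from line to outcome. Adjusting for it (i.e., using the within-shift rates) gives the causal effect.
Within each level — day shift: 2.1% vs 7.3%; swing shift: 5.6% vs 15.5%; night shift: 31.6% vs 55.4% — Line U is lower every time.

stratified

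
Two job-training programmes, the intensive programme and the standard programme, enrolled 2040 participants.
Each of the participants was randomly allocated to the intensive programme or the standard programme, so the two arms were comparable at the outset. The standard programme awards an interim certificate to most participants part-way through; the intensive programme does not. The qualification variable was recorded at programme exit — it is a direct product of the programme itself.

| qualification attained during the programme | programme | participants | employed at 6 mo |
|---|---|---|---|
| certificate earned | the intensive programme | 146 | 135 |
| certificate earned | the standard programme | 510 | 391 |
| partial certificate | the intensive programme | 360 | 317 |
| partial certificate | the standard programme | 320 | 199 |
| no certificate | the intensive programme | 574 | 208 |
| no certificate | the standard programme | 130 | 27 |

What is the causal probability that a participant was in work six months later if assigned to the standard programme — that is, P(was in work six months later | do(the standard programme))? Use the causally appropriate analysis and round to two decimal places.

0.64

The stratified and pooled comparisons disagree (the intensive programme wins within each qualification attained during the programme; the standard programme wins overall), so the answer turns on the causal role of qualification attained during the programme.
Qualification attained during the programme is recorded after the programme and is itself shifted by it — it sits on the causal path from programme to outcome. Conditioning on a mediator would strip out part of the effect we want; the pooled comparison gives the total causal effect.
So P(outcome | do(the standard programme)) is just the pooled rate for the standard programme: 617/960 = 0.643.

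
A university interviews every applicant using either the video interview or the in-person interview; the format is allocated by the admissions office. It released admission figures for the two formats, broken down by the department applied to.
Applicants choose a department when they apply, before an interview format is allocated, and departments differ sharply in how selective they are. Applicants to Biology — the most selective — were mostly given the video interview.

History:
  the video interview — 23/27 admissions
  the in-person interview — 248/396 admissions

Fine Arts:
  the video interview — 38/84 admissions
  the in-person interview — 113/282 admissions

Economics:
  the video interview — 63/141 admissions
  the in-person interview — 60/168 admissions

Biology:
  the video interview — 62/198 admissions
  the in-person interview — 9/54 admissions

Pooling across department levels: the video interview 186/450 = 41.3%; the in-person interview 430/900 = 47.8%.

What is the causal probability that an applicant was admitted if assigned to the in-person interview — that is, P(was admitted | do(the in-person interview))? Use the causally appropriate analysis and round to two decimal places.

Department is set before the interview format has any effect — it is not caused by the interview format — and it independently drives the outcome. That makes it a confounder, so the causal comparison is within department levels.
Standardising the in-person interview to the population department mix: 0.313·248/396 + 0.271·113/282 + 0.229·60/168 + 0.187·9/54 = 0.418.

0.42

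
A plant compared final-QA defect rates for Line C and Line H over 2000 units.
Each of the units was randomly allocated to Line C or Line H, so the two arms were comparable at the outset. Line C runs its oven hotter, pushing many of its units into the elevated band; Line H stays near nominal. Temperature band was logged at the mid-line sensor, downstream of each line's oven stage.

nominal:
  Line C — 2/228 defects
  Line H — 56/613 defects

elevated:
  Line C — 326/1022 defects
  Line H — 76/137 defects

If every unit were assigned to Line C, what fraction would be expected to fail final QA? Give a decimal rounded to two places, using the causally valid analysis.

0.26

In-process temperature band lies on the pathway line → in-process temperature band → outcome, so adjusting for it blocks the indirect effect. For the total causal effect of line, use the unadjusted pooled rates.
So P(outcome | do(Line C)) is just the pooled rate for Line C: 328/1250 = 0.262.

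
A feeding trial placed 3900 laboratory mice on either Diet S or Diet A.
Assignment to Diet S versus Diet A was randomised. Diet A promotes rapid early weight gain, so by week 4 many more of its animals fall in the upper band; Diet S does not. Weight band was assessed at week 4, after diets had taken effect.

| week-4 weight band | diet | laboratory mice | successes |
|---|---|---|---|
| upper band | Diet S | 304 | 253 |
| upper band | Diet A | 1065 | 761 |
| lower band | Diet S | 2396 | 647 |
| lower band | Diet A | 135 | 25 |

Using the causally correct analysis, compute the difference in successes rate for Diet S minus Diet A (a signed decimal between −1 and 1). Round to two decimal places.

-0.32

Week-4 weight band here is a post-treatment variable shaped by the diet; conditioning on it would introduce bias rather than remove it. The overall comparison is the causal one.
The causal difference is the pooled difference: 0.333 − 0.655 = -0.322.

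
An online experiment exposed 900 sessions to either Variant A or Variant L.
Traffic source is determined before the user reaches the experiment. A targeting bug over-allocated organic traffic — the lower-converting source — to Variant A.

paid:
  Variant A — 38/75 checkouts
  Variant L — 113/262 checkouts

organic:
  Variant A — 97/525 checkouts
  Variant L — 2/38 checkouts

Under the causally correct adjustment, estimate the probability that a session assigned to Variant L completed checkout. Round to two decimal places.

0.19

Within every traffic source level Variant A has the higher rate, yet pooled Variant L does — Simpson's reversal.
Here traffic source is a common cause — it drives both which variant a case falls under and the outcome. The crude comparison mixes populations; the stratum-specific rates are the causally relevant ones.
Standardising Variant L to the population traffic source mix: 0.374·113/262 + 0.626·2/38 = 0.194.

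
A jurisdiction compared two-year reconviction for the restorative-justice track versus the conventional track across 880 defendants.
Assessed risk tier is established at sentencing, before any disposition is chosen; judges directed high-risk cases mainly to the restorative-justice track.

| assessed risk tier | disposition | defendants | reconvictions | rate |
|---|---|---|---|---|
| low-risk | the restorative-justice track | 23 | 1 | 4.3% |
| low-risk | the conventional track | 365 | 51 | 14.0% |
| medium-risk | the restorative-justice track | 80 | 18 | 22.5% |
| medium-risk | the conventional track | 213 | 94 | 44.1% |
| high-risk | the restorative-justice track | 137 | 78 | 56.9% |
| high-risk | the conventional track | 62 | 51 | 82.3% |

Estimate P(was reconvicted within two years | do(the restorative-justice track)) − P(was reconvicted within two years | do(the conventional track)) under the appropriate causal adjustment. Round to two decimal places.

Assessed risk tier differs across dispositions for reasons unrelated to any effect of the disposition itself, and it separately predicts the outcome — a classic confounder. We must compare within assessed risk tier levels.
Adjusting over the population distribution of assessed risk tier: 0.441·(0.043−0.140) + 0.333·(0.225−0.441) + 0.226·(0.569−0.823) = -0.172.

-0.17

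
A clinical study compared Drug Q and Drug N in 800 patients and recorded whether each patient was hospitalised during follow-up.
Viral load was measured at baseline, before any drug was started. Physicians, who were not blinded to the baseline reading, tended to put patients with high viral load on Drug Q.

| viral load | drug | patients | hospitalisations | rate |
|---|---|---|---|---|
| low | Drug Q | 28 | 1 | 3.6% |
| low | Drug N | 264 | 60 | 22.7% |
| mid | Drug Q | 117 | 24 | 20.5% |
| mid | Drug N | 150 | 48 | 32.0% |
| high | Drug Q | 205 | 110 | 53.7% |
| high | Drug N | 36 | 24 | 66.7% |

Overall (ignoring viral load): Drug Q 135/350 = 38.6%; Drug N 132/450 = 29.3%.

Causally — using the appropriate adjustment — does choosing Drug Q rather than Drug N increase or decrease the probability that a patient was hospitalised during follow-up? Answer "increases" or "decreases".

decreases

The viral load-specific comparison favours Drug Q throughout, but the pooled figures favour Drug N. The question is whether to condition on viral load.
Viral load satisfies the back-door criterion: it is not a descendant of the drug, and it blocks the spurious path from drug to outcome. Adjusting for it (i.e., using the within-viral load rates) gives the causal effect.
Within each level — low: 3.6% vs 22.7%; mid: 20.5% vs 32.0%; high: 53.7% vs 66.7% — Drug Q is lower every time.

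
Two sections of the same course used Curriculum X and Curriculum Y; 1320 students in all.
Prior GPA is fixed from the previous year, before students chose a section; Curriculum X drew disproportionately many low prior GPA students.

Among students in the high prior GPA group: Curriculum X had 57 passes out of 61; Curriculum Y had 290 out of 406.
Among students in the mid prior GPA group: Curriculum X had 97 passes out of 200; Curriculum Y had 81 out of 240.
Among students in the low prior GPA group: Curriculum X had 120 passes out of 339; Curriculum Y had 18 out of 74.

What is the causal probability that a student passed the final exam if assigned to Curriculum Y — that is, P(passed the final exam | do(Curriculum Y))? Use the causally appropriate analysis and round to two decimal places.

The prior GPA band-specific comparison favours Curriculum X throughout, but the pooled figures favour Curriculum Y. The question is whether to condition on prior GPA band.
Since prior GPA band is a pre-existing factor (not a product of the teaching method) and it affects the outcome on its own, it is a confounder. The stratified rates, not the pooled rate, identify the causal effect.
Standardising Curriculum Y to the population prior GPA band mix: 0.354·290/406 + 0.333·81/240 + 0.313·18/74 = 0.441.

0.44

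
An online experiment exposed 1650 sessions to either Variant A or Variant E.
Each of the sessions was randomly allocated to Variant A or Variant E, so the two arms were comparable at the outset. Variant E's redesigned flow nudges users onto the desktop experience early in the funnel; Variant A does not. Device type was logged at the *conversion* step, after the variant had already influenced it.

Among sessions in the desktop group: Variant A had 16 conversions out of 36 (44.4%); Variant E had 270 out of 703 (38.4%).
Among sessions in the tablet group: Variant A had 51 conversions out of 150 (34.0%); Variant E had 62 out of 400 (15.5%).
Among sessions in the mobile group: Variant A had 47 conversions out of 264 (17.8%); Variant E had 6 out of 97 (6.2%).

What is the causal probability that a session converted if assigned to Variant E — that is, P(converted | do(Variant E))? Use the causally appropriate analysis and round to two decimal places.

Device type is recorded after the variant and is itself shifted by it — it sits on the causal path from variant to outcome. Conditioning on a mediator would strip out part of the effect we want; the pooled comparison gives the total causal effect.
So P(outcome | do(Variant E)) is just the pooled rate for Variant E: 338/1200 = 0.282.

0.28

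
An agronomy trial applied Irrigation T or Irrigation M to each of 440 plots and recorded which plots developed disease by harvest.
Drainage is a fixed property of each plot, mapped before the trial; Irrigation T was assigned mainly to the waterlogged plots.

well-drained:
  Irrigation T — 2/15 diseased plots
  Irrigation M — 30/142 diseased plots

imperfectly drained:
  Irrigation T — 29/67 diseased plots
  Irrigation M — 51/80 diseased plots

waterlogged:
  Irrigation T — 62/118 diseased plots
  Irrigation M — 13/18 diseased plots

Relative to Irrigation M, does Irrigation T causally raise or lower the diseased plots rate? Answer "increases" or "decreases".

Field drainage differs across irrigations for reasons unrelated to any effect of the irrigation itself, and it separately predicts the outcome — a classic confounder. We must compare within field drainage levels.
Within each level — well-drained: 13.3% vs 21.1%; imperfectly drained: 43.3% vs 63.7%; waterlogged: 52.5% vs 72.2% — Irrigation T is lower every time.

decreases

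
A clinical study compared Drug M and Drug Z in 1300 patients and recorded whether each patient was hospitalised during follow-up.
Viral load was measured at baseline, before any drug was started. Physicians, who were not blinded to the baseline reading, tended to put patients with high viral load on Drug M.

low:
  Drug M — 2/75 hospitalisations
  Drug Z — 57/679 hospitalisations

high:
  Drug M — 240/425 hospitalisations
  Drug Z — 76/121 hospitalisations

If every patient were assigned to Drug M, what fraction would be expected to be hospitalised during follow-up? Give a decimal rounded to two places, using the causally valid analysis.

0.25

Within every viral load level Drug M has the lower rate, yet pooled Drug Z does — Simpson's reversal.
Here viral load is a common cause — it drives both which drug a case falls under and the outcome. The crude comparison mixes populations; the stratum-specific rates are the causally relevant ones.
Standardising Drug M to the population viral load mix: 0.580·2/75 + 0.420·240/425 = 0.253.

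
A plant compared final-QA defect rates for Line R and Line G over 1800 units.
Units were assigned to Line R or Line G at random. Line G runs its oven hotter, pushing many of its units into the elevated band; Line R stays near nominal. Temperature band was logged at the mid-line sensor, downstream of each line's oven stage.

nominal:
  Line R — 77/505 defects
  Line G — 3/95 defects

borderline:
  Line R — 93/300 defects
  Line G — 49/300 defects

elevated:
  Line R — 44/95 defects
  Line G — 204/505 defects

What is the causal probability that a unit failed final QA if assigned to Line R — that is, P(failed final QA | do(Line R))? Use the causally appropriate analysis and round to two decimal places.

Stratifying would compare lines among units the lines themselves sorted into in-process temperature band groups — a form of selection on an intermediate. The unconditioned pooled rates give the total causal effect.
So P(outcome | do(Line R)) is just the pooled rate for Line R: 214/900 = 0.238.

0.24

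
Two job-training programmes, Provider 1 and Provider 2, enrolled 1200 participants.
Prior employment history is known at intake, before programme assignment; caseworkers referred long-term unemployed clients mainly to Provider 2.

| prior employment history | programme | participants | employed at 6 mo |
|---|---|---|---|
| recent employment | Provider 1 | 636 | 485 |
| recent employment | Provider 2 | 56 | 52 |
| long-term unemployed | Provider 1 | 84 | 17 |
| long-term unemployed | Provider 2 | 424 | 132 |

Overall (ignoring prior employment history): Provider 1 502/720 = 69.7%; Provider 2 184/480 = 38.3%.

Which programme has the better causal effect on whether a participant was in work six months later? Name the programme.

The prior employment history-specific comparison favours Provider 2 throughout, but the pooled figures favour Provider 1. The question is whether to condition on prior employment history.
Since prior employment history is a pre-existing factor (not a product of the programme) and it affects the outcome on its own, it is a confounder. The stratified rates, not the pooled rate, identify the causal effect.
Within each level — recent employment: 76.3% vs 92.9%; long-term unemployed: 20.2% vs 31.1% — Provider 2 is higher every time.

Provider 2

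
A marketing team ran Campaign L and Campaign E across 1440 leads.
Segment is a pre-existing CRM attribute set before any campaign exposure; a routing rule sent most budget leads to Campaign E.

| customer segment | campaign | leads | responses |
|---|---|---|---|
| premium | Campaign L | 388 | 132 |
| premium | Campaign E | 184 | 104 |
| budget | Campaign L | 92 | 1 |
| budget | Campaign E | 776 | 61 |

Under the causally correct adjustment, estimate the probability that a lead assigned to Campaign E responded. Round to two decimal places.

0.27

Within every customer segment level Campaign E has the higher rate, yet pooled Campaign L does — Simpson's reversal.
Customer segment satisfies the back-door criterion: it is not a descendant of the campaign, and it blocks the spurious path from campaign to outcome. Adjusting for it (i.e., using the within-customer segment rates) gives the causal effect.
Standardising Campaign E to the population customer segment mix: 0.397·104/184 + 0.603·61/776 = 0.272.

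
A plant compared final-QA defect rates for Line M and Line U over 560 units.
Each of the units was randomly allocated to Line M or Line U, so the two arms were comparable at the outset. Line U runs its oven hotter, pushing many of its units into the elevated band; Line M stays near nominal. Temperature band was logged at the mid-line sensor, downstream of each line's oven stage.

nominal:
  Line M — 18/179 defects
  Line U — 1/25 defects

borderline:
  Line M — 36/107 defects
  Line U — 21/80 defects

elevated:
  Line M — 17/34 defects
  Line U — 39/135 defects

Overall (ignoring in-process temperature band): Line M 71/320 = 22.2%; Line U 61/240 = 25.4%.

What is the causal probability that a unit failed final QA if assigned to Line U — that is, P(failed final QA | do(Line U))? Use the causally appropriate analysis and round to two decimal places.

0.25

Within every in-process temperature band level Line U has the lower rate, yet pooled Line M does — Simpson's reversal.
Stratifying would compare lines among units the lines themselves sorted into in-process temperature band groups — a form of selection on an intermediate. The unconditioned pooled rates give the total causal effect.
So P(outcome | do(Line U)) is just the pooled rate for Line U: 61/240 = 0.254.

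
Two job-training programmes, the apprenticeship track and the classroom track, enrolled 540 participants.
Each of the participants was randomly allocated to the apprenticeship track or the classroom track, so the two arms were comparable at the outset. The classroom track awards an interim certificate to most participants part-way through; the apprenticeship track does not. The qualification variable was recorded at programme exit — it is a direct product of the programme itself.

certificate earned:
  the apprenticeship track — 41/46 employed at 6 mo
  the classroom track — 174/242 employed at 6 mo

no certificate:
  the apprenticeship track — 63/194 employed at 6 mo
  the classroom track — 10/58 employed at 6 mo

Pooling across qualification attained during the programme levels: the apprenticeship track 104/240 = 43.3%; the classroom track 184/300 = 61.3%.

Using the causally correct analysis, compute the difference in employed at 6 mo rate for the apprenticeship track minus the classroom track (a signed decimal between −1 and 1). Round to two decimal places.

the apprenticeship track is higher inside every qualification attained during the programme stratum but the classroom track is higher in aggregate. Whether to stratify depends on how qualification attained during the programme relates to the programme.
Qualification attained during the programme lies on the pathway programme → qualification attained during the programme → outcome, so adjusting for it blocks the indirect effect. For the total causal effect of programme, use the unadjusted pooled rates.
The causal difference is the pooled difference: 0.433 − 0.613 = -0.180.

-0.18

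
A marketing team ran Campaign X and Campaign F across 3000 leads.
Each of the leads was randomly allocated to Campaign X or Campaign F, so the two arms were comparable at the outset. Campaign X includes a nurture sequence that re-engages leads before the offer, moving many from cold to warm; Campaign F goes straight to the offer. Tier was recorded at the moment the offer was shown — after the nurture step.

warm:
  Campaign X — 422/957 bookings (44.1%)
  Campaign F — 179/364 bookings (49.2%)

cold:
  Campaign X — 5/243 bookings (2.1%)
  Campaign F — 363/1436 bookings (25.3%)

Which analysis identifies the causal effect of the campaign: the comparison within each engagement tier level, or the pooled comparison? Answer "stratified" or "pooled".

pooled

Within every engagement tier level Campaign F has the higher rate, yet pooled Campaign X does — Simpson's reversal.
Because the campaign influences engagement tier, engagement tier is a post-treatment mediator, not a confounder. Stratifying on it would bias the estimate; the causal effect is the crude pooled difference.
Pooled: Campaign X 35.6% vs Campaign F 30.1%; Campaign X is higher overall.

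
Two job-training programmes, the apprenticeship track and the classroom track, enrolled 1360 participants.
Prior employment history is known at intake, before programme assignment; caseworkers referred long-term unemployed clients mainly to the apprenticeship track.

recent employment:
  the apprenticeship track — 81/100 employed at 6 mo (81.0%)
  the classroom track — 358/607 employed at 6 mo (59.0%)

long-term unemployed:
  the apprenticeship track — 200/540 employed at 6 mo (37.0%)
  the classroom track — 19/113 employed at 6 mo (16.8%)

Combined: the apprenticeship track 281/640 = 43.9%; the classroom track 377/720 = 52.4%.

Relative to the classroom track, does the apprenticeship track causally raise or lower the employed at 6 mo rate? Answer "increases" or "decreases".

the apprenticeship track is higher inside every prior employment history stratum but the classroom track is higher in aggregate. Whether to stratify depends on how prior employment history relates to the programme.
Prior employment history satisfies the back-door criterion: it is not a descendant of the programme, and it blocks the spurious path from programme to outcome. Adjusting for it (i.e., using the within-prior employment history rates) gives the causal effect.
Within each level — recent employment: 81.0% vs 59.0%; long-term unemployed: 37.0% vs 16.8% — the apprenticeship track is higher every time.

increases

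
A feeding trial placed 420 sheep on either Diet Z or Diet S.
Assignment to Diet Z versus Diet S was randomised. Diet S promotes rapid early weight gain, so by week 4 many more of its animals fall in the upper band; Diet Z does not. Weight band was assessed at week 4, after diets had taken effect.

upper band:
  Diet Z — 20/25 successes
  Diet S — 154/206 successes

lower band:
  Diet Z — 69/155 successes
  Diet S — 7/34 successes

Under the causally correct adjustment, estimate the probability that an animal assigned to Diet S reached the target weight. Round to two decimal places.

0.67

Week-4 weight band is recorded after the diet and is itself shifted by it — it sits on the causal path from diet to outcome. Conditioning on a mediator would strip out part of the effect we want; the pooled comparison gives the total causal effect.
So P(outcome | do(Diet S)) is just the pooled rate for Diet S: 161/240 = 0.671.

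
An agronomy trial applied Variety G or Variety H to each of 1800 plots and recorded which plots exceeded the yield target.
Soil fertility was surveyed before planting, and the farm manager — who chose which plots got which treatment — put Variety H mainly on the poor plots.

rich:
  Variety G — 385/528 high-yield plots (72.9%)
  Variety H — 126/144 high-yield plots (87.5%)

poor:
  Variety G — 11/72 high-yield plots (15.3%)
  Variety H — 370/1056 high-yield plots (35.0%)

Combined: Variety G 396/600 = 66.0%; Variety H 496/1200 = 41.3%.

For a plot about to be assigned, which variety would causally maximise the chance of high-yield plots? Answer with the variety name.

Variety H

The imbalance in soil fertility arose from how plots were allocated, not from anything the variety did; and soil fertility independently affects the outcome. The pooled gap is confounded — condition on soil fertility.
Within each level — rich: 72.9% vs 87.5%; poor: 15.3% vs 35.0% — Variety H is higher every time.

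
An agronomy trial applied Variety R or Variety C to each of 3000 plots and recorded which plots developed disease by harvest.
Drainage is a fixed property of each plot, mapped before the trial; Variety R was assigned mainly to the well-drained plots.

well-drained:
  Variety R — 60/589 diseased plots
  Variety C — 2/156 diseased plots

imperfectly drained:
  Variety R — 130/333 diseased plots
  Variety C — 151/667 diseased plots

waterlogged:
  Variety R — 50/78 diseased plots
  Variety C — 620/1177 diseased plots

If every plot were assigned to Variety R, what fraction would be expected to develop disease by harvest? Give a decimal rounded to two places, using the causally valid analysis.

Variety C is lower inside every field drainage stratum but Variety R is lower in aggregate. Whether to stratify depends on how field drainage relates to the variety.
Nothing the variety does changes field drainage; the imbalance is an allocation artefact. With field drainage also predicting the outcome, the pooled figure is confounded, and the within-stratum comparison is the causal one.
Standardising Variety R to the population field drainage mix: 0.248·60/589 + 0.333·130/333 + 0.418·50/78 = 0.424.

0.42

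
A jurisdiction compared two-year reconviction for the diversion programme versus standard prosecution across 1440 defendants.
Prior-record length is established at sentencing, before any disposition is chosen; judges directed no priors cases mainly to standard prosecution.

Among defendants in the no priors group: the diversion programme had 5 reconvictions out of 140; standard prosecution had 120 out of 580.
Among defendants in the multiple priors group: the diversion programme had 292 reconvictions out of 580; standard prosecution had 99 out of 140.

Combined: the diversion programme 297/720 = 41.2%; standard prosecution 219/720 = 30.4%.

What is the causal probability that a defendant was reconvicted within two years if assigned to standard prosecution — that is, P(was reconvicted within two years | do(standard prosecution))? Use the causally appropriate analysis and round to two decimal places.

Within every prior-record length level the diversion programme has the lower rate, yet pooled standard prosecution does — Simpson's reversal.
Here prior-record length is a common cause — it drives both which disposition a case falls under and the outcome. The crude comparison mixes populations; the stratum-specific rates are the causally relevant ones.
Standardising standard prosecution to the population prior-record length mix: 0.500·120/580 + 0.500·99/140 = 0.457.

0.46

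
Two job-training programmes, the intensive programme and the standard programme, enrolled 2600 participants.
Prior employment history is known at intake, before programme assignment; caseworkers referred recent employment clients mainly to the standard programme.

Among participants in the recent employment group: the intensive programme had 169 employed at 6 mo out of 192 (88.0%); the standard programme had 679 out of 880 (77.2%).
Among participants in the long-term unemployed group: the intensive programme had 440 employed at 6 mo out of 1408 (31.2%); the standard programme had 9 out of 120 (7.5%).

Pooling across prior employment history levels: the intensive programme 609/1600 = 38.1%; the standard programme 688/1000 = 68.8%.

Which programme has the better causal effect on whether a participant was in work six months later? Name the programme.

Prior employment history is set before the programme has any effect — it is not caused by the programme — and it independently drives the outcome. That makes it a confounder, so the causal comparison is within prior employment history levels.
Within each level — recent employment: 88.0% vs 77.2%; long-term unemployed: 31.2% vs 7.5% — the intensive programme is higher every time.

the intensive programme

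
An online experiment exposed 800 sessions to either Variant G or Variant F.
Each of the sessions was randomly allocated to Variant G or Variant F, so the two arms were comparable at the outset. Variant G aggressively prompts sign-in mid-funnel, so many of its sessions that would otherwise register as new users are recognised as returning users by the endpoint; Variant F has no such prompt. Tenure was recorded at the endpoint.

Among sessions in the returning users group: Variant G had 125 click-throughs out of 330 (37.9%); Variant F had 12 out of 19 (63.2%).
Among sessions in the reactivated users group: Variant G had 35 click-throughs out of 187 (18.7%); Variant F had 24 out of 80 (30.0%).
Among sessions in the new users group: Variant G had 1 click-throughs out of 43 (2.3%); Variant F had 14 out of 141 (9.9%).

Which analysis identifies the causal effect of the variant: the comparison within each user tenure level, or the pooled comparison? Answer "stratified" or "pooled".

pooled

The user tenure-specific comparison favours Variant F throughout, but the pooled figures favour Variant G. The question is whether to condition on user tenure.
User tenure lies on the pathway variant → user tenure → outcome, so adjusting for it blocks the indirect effect. For the total causal effect of variant, use the unadjusted pooled rates.
Pooled: Variant G 28.7% vs Variant F 20.8%; Variant G is higher overall.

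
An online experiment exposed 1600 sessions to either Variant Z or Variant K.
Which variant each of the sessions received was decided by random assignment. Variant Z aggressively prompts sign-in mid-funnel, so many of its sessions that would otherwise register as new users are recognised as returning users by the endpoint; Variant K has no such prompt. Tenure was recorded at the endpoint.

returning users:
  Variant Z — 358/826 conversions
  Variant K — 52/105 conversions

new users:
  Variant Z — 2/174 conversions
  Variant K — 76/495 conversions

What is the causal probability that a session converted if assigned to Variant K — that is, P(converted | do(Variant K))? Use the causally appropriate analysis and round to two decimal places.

0.21

Because the variant influences user tenure, user tenure is a post-treatment mediator, not a confounder. Stratifying on it would bias the estimate; the causal effect is the crude pooled difference.
So P(outcome | do(Variant K)) is just the pooled rate for Variant K: 128/600 = 0.213.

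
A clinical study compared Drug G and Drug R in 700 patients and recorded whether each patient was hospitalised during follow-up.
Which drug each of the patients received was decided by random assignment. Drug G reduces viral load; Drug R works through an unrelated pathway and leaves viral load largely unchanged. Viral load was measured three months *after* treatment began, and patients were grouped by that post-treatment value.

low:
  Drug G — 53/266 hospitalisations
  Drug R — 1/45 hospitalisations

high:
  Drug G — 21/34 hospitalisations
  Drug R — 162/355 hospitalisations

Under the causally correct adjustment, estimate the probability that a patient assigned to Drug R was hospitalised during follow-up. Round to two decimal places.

The viral load-specific comparison favours Drug R throughout, but the pooled figures favour Drug G. The question is whether to condition on viral load.
Stratifying would compare drugs among patients the drugs themselves sorted into viral load groups — a form of selection on an intermediate. The unconditioned pooled rates give the total causal effect.
So P(outcome | do(Drug R)) is just the pooled rate for Drug R: 163/400 = 0.407.

0.41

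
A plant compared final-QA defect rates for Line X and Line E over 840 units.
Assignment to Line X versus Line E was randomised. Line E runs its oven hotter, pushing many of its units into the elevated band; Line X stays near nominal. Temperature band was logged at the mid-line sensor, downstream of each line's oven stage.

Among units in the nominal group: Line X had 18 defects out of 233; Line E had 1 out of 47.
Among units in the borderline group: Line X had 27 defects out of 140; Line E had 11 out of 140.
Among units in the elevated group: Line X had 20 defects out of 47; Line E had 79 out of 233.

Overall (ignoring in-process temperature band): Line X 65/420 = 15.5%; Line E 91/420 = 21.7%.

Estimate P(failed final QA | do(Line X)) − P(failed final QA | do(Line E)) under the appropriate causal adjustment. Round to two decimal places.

-0.06

Within every in-process temperature band level Line E has the lower rate, yet pooled Line X does — Simpson's reversal.
The distribution of in-process temperature band is itself part of what the line does — it is an intermediate outcome. Holding it fixed would remove that part of the effect; the total effect is the pooled difference.
The causal difference is the pooled difference: 0.155 − 0.217 = -0.062.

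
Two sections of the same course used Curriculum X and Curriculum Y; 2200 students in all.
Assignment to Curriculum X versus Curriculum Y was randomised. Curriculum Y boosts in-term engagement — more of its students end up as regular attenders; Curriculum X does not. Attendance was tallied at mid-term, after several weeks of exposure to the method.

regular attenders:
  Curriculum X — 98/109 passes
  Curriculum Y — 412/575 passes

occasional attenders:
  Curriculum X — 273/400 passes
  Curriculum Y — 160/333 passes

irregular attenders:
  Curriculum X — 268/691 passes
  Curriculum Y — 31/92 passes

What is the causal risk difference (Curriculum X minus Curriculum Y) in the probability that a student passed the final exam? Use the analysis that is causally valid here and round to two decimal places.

-0.07

The mid-term attendance-specific comparison favours Curriculum X throughout, but the pooled figures favour Curriculum Y. The question is whether to condition on mid-term attendance.
Stratifying would compare teaching methods among students the teaching methods themselves sorted into mid-term attendance groups — a form of selection on an intermediate. The unconditioned pooled rates give the total causal effect.
The causal difference is the pooled difference: 0.532 − 0.603 = -0.070.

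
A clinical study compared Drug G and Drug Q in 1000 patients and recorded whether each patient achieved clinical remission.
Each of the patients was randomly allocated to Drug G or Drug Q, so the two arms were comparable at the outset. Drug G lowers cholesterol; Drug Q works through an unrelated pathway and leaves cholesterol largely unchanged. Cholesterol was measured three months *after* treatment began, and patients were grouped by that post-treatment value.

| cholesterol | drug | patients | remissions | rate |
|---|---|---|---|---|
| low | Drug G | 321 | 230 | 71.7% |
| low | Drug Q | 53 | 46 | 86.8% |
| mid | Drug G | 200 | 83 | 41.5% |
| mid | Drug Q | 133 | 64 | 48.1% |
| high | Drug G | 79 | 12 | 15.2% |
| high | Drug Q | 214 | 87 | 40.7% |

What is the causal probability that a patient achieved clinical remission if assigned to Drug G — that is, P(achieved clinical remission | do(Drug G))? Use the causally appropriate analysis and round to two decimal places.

0.54

Cholesterol is downstream of the drug. One should not condition on a consequence of treatment, so the overall rates are the right comparison.
So P(outcome | do(Drug G)) is just the pooled rate for Drug G: 325/600 = 0.542.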